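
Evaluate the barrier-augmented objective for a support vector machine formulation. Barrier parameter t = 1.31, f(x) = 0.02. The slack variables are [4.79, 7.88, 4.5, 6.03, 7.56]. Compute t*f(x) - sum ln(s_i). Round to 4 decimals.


Step 1: Compute log-barrier.
ln values: [1.5665, 2.0643, 1.5041, 1.7967, 2.0229]
phi = -(1.5665 + 2.0643 + 1.5041 + 1.7967 + 2.0229) = -8.9546
Step 2: Compute augmented objective.
t*f(x) = 1.31*0.02 = 0.0262
Total = 0.0262 - 8.9546 = -8.9284


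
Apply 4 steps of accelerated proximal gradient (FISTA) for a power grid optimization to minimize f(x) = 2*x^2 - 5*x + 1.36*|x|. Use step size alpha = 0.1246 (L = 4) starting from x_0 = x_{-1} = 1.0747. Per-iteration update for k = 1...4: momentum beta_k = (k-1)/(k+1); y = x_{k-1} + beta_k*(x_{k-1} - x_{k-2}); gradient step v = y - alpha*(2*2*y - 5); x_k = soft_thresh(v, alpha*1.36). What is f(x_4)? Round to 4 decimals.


FISTA on f(x) = 2*x^2 - 5*x + 1.36*|x|
L = 4, alpha = 0.1246
Iteration 1: beta = 0.0, y = 1.0747 + 0.0*(1.0747 - 1.0747) = 1.0747
  grad(y) = -0.7012, v = y - alpha*grad = 1.1621
  prox(v) = soft_thresh(1.1621, 0.1695) = 0.9926
Iteration 2: beta = 0.3333, y = 0.9926 + 0.3333*(0.9926 - 1.0747) = 0.9653
  grad(y) = -1.139, v = y - alpha*grad = 1.1072
  prox(v) = soft_thresh(1.1072, 0.1695) = 0.9377
Iteration 3: beta = 0.5, y = 0.9377 + 0.5*(0.9377 - 0.9926) = 0.9103
  grad(y) = -1.3589, v = y - alpha*grad = 1.0796
  prox(v) = soft_thresh(1.0796, 0.1695) = 0.9101
Iteration 4: beta = 0.6, y = 0.9101 + 0.6*(0.9101 - 0.9377) = 0.8936
  grad(y) = -1.4257, v = y - alpha*grad = 1.0712
  prox(v) = soft_thresh(1.0712, 0.1695) = 0.9018
f(x_4) = 2*0.9018^2 - 5*0.9018 + 1.36*|0.9018| = -1.6561


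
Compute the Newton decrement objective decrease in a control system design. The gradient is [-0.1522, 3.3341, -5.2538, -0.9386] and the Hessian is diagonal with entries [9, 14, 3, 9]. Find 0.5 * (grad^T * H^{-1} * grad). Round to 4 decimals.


Step 1: H is diagonal, so H^(-1) * g = [-0.0169, 0.2382, -1.7513, -0.1043].
Step 2: g^T H^(-1) g = sum_i g_i^2 / H_ii
  = (-0.1522)^2/9 + (3.3341)^2/14 + (-5.2538)^2/3 + (-0.9386)^2/9
  = 0.0026 + 0.794 + 9.2008 + 0.0979 = 10.0953
Step 3: Objective decrease = 0.5 * g^T H^(-1) g = 5.0476


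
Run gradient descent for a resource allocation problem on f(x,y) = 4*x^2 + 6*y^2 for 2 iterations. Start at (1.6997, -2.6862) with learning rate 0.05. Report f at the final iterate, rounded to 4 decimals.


Gradient descent on f(x,y) = 4*x^2 + 6*y^2.
Starting point: (1.6997, -2.6862), alpha = 0.05
Step 1: grad_x = 2*4*1.6997 = 13.5976, grad_y = 2*6*-2.6862 = -32.2344
  x_1 = 1.6997 - 0.05*13.5976 = 1.0198
  y_1 = -2.6862 - 0.05*-32.2344 = -1.0745
Step 2: grad_x = 2*4*1.0198 = 8.1586, grad_y = 2*6*-1.0745 = -12.8938
  x_2 = 1.0198 - 0.05*8.1586 = 0.6119
  y_2 = -1.0745 - 0.05*-12.8938 = -0.4298
f(0.6119, -0.4298) = 4*0.6119^2 + 6*(-0.4298)^2 = 2.606


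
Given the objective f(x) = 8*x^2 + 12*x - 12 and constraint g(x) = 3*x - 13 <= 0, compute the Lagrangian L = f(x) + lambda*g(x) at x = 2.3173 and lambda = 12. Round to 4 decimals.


Step 1: Evaluate f(x).
f(2.3173) = 8*2.3173^2 + 12*2.3173 - 12 = 58.7666
Step 2: Evaluate g(x).
g(2.3173) = 3*2.3173 - 13 = -6.0481
Step 3: Compute Lagrangian.
L = 58.7666 + 12*-6.0481 = -13.8106


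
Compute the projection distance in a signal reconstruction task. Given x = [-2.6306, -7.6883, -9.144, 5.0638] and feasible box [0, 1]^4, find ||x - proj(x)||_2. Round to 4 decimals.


Project each component onto [0, 1].
clip(-2.6306) = 0.0, clip(-7.6883) = 0.0, clip(-9.144) = 0.0, clip(5.0638) = 1.0
Projection = [0.0, 0.0, 0.0, 1.0]
Squared diffs: [6.9201, 59.11, 83.6127, 16.5145]
Distance = sqrt(166.1573) = 12.8902


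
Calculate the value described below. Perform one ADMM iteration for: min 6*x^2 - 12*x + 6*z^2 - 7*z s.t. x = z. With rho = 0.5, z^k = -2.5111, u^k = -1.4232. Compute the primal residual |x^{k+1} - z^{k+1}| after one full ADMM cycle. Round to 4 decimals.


ADMM iteration with rho = 0.5, z^k = -2.5111, u^k = -1.4232
Step 1: x-update.
Minimize 6*x^2 - 12*x + (0.5/2)*(x + 2.5111 - 1.4232)^2
FOC: (2*6 + 0.5)*x = 12 + 0.5*(-2.5111 + 1.4232)
x^{k+1} = 0.9165
Step 2: z-update.
Minimize 6*z^2 - 7*z + (0.5/2)*(0.9165 - z - 1.4232)^2
FOC: (2*6 + 0.5)*z = 7 + 0.5*(0.9165 - 1.4232)
z^{k+1} = 0.5397
Step 3: u-update.
u^{k+1} = -1.4232 + 0.9165 - 0.5397 = -1.0464
Step 4: Primal residual = |0.9165 - 0.5397| = 0.3768


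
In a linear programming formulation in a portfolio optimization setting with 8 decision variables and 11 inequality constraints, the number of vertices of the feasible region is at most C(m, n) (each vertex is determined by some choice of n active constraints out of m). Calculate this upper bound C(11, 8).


Each vertex corresponds to some choice of n active constraints out of m, so the number of vertices is at most C(m, n) = m! / (n!(m-n)!).
m = 11, n = 8
Numerator: 11 * 10 * 9 * 8 * 7 * 6 * 5 * 4
Denominator: 8! = 40320
C(11, 8) = 165


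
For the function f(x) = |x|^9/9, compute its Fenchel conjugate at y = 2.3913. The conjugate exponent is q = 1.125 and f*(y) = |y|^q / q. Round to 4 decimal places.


The conjugate exponent q satisfies 1/p + 1/q = 1.
p = 9, so q = 9/(9 - 1) = 1.125
|y|^q = 2.3913^1.125 = 2.6666
f*(2.3913) = 2.6666 / 1.125 = 2.3703


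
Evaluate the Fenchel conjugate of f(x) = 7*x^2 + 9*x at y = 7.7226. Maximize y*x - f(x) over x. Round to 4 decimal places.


f*(y) = sup_x {y*x - a*x^2 - b*x} = sup_x {(y-b)*x - a*x^2}
FOC: (y - b) - 2a*x = 0 => x* = (y - b)/(2a)
x* = (7.7226 - 9)/(2*7) = -0.0912
f*(7.7226) = (y-b)^2/(4a) = (7.7226 - 9)^2/(4*7)
= 1.6318/28 = 0.0583


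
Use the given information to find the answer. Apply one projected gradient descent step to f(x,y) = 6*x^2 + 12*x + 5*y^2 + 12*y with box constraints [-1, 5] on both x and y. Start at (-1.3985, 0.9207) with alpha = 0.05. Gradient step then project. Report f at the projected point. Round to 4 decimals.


Step 1: Compute gradient at (-1.3985, 0.9207).
grad_x = 2*6*-1.3985 + 12 = -4.782
grad_y = 2*5*0.9207 + 12 = 21.207
Step 2: Gradient step.
x_raw = -1.3985 - 0.05*-4.782 = -1.1594
y_raw = 0.9207 - 0.05*21.207 = -0.1397
Step 3: Project onto [-1, 5].
x_proj = clip(-1.1594) = -1.0
y_proj = clip(-0.1397) = -0.1397
Step 4: Evaluate f.
f(-1.0, -0.1397) = -7.5783


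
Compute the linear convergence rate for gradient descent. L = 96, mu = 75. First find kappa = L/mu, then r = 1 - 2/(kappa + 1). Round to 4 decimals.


Step 1: Compute the condition number.
kappa = L/mu = 96/75 = 1.28
Step 2: Compute the convergence rate.
r = 1 - 2/(kappa + 1) = 1 - 2*mu/(L + mu) = (L - mu)/(L + mu) = 21/171 = 0.1228


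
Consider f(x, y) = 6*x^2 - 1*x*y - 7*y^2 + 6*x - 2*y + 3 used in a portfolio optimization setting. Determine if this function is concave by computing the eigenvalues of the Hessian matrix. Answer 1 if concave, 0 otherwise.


The Hessian of f(x,y) = 6*x^2 - 1*x*y - 7*y^2 + 6*x - 2*y + 3 is:
H = [[12, -1], [-1, -14]]
Trace = 12 - 14 = -2
Determinant = 12*-14 - (-1)^2 = -169
Discriminant = (-2)^2 - 4*-169 = 680.0
Eigenvalues: lambda_1 = -14.0384, lambda_2 = 12.0384
The function is not concave.

0


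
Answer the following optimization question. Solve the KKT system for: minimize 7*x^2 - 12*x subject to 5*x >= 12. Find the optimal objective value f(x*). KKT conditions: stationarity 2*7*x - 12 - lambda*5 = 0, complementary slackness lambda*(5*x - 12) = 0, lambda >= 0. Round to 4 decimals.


Step 1: Try lambda = 0 (constraint inactive).
x_unc = 12/(2*7) = 0.8571
Check: 5*0.8571 = 4.2855 < 12 -- violated!
Step 2: Constraint must be active: 5*x = 12
x* = 12/5 = 2.4
lambda = (2*7*2.4 - 12)/5 = 4.32
Step 3: Compute optimal value.
f(x*) = 7*2.4^2 - 12*2.4 = 11.52


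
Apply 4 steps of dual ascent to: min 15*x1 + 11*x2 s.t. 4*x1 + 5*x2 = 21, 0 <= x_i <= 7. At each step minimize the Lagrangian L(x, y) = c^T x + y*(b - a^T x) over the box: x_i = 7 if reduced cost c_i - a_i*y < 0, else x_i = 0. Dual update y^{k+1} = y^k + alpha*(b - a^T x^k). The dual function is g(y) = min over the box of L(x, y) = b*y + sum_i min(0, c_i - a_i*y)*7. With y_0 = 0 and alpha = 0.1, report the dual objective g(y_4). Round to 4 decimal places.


Dual ascent for LP: min 15*x1 + 11*x2, 4*x1 + 5*x2 = 21, 0 <= x_i <= 7
Step 1: y^k = 0.0, reduced costs: (15.0, 11.0)
  x^k = (0.0, 0.0), subgradient = b - a^T x = 21.0
  y^{k+1} = 0.0 + 0.1*21.0 = 2.1
Step 2: y^k = 2.1, reduced costs: (6.6, 0.5)
  x^k = (0.0, 0.0), subgradient = b - a^T x = 21.0
  y^{k+1} = 2.1 + 0.1*21.0 = 4.2
Step 3: y^k = 4.2, reduced costs: (-1.8, -10.0)
  x^k = (7.0, 7.0), subgradient = b - a^T x = -42.0
  y^{k+1} = 4.2 + 0.1*-42.0 = 0.0
Step 4: y^k = 0.0, reduced costs: (15.0, 11.0)
  x^k = (0.0, 0.0), subgradient = b - a^T x = 21.0
  y^{k+1} = 0.0 + 0.1*21.0 = 2.1
Dual objective at y_4 = 2.1: reduced costs (6.6, 0.5), box minimizer x = (0.0, 0.0)
g(y_4) = b*y + (c1 - a1*y)*x1 + (c2 - a2*y)*x2 = 21*2.1 + 6.6*0.0 + 0.5*0.0 = 44.1 + 0.0 + 0.0 = 44.1


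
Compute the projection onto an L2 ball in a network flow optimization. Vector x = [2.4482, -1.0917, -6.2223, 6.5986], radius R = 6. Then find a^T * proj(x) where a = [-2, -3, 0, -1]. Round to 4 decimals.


Step 1: Compute ||x|| (intermediates to 6 decimals).
||x|| = sqrt(2.4482^2 + (-1.0917)^2 + (-6.2223)^2 + 6.5986^2) = 9.457485
Step 2: Project.
Since ||x|| > R, scale = R/||x|| = 6/9.457485 = 0.634418, proj(x) = scale * x
proj(x) = [1.553182, -0.692594, -3.947539, 4.186271]
Step 3: Dot product.
a^T * proj(x) = -2*1.553182 - 3*(-0.692594) + 0*(-3.947539) - 1*4.186271 = -5.2149


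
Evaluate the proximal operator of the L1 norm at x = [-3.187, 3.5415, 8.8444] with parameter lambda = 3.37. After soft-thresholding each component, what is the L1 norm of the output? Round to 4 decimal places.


Soft-thresholding with lambda = 3.37:
prox(-3.187) = sign(-3.187)*max(|-3.187| - 3.37, 0) = 0.0
prox(3.5415) = sign(3.5415)*max(|3.5415| - 3.37, 0) = 0.1715
prox(8.8444) = sign(8.8444)*max(|8.8444| - 3.37, 0) = 5.4744
prox(x) = [0.0, 0.1715, 5.4744]
||prox(x)||_1 = 0.0 + 0.1715 + 5.4744 = 5.6459


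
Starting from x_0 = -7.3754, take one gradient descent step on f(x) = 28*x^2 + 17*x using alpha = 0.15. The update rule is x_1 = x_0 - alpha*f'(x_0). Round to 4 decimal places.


We compute the gradient at x_0 and apply the update.
f'(x) = 56*x + 17
f'(-7.3754) = 56*-7.3754 + 17 = -396.0224
x_1 = -7.3754 - 0.15*-396.0224 = 52.028


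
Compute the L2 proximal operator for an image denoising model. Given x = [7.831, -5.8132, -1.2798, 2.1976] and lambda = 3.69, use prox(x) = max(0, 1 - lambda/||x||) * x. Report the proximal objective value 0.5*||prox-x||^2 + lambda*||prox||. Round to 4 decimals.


Step 1: Compute ||x||.
||x|| = 10.0789
Step 2: Compute scaling factor.
scale = max(0, 1 - 3.69/10.0789) = 0.6339
Step 3: prox(x) = [4.964, -3.6849, -0.8113, 1.393]
||prox(x)|| = 6.3889
Step 4: Proximal objective.
0.5*||prox-x||^2 = 6.8081
lambda*||prox|| = 23.575
Total = 30.3833


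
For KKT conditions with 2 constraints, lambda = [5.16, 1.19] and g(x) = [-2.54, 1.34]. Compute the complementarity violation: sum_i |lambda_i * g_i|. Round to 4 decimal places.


KKT complementary slackness check:
lambda_1 * g_1 = 5.16 * -2.54 = -13.1064
lambda_2 * g_2 = 1.19 * 1.34 = 1.5946
Total violation = 13.1064 + 1.5946 = 14.701


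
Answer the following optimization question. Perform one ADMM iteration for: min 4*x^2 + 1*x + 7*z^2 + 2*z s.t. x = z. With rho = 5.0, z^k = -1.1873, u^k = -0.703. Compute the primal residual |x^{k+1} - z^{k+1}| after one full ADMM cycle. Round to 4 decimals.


ADMM iteration with rho = 5.0, z^k = -1.1873, u^k = -0.703
Step 1: x-update.
Minimize 4*x^2 + 1*x + (5.0/2)*(x + 1.1873 - 0.703)^2
FOC: (2*4 + 5.0)*x = -1 + 5.0*(-1.1873 + 0.703)
x^{k+1} = -0.2632
Step 2: z-update.
Minimize 7*z^2 + 2*z + (5.0/2)*(-0.2632 - z - 0.703)^2
FOC: (2*7 + 5.0)*z = -2 + 5.0*(-0.2632 - 0.703)
z^{k+1} = -0.3595
Step 3: u-update.
u^{k+1} = -0.703 - 0.2632 + 0.3595 = -0.6067
Step 4: Primal residual = |-0.2632 + 0.3595| = 0.0963


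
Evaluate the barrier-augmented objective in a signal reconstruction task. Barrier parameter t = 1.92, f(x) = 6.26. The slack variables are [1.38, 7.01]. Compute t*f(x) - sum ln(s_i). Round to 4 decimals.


Step 1: Compute log-barrier.
ln values: [0.3221, 1.9473]
phi = -(0.3221 + 1.9473) = -2.2694
Step 2: Compute augmented objective.
t*f(x) = 1.92*6.26 = 12.0192
Total = 12.0192 - 2.2694 = 9.7498


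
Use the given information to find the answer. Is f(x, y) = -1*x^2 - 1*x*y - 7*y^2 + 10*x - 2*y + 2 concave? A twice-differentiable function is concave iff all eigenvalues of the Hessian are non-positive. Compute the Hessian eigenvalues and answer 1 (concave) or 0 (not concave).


The Hessian of f(x,y) = -1*x^2 - 1*x*y - 7*y^2 + 10*x - 2*y + 2 is:
H = [[-2, -1], [-1, -14]]
Trace = -2 - 14 = -16
Determinant = -2*-14 - (-1)^2 = 27
Discriminant = (-16)^2 - 4*27 = 148.0
Eigenvalues: lambda_1 = -14.0828, lambda_2 = -1.9172
The function is concave.

1


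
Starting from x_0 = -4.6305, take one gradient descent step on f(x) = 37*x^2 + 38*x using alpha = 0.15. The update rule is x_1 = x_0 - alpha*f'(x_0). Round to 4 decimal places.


We compute the gradient at x_0 and apply the update.
f'(x) = 74*x + 38
f'(-4.6305) = 74*-4.6305 + 38 = -304.657
x_1 = -4.6305 - 0.15*-304.657 = 41.0681


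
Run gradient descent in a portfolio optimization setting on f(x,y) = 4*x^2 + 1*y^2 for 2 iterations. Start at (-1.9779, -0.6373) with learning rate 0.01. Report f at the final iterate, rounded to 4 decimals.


Gradient descent on f(x,y) = 4*x^2 + 1*y^2.
Starting point: (-1.9779, -0.6373), alpha = 0.01
Step 1: grad_x = 2*4*-1.9779 = -15.8232, grad_y = 2*1*-0.6373 = -1.2746
  x_1 = -1.9779 - 0.01*-15.8232 = -1.8197
  y_1 = -0.6373 - 0.01*-1.2746 = -0.6246
Step 2: grad_x = 2*4*-1.8197 = -14.5573, grad_y = 2*1*-0.6246 = -1.2491
  x_2 = -1.8197 - 0.01*-14.5573 = -1.6741
  y_2 = -0.6246 - 0.01*-1.2491 = -0.6121
f(-1.6741, -0.6121) = 4*(-1.6741)^2 + 1*(-0.6121)^2 = 11.585


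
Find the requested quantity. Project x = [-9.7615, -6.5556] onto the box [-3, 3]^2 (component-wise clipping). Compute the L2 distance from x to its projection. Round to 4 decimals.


Project each component onto [-3, 3].
clip(-9.7615) = -3.0, clip(-6.5556) = -3.0
Projection = [-3.0, -3.0]
Squared diffs: [45.7179, 12.6423]
Distance = sqrt(58.3602) = 7.6394


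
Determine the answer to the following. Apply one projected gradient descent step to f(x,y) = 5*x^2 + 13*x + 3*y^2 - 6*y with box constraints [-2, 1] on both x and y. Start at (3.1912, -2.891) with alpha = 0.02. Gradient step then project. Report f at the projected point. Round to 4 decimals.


Step 1: Compute gradient at (3.1912, -2.891).
grad_x = 2*5*3.1912 + 13 = 44.912
grad_y = 2*3*-2.891 - 6 = -23.346
Step 2: Gradient step.
x_raw = 3.1912 - 0.02*44.912 = 2.293
y_raw = -2.891 - 0.02*-23.346 = -2.4241
Step 3: Project onto [-2, 1].
x_proj = clip(2.293) = 1.0
y_proj = clip(-2.4241) = -2.0
Step 4: Evaluate f.
f(1.0, -2.0) = 42.0


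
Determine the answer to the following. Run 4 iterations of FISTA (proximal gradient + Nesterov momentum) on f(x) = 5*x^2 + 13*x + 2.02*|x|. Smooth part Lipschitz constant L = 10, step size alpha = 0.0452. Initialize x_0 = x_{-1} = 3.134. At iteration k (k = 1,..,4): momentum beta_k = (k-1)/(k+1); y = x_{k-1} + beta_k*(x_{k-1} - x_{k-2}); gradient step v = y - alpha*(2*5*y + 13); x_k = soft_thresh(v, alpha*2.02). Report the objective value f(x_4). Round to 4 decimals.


FISTA on f(x) = 5*x^2 + 13*x + 2.02*|x|
L = 10, alpha = 0.0452
Iteration 1: beta = 0.0, y = 3.134 + 0.0*(3.134 - 3.134) = 3.134
  grad(y) = 44.34, v = y - alpha*grad = 1.1298
  prox(v) = soft_thresh(1.1298, 0.0913) = 1.0385
Iteration 2: beta = 0.3333, y = 1.0385 + 0.3333*(1.0385 - 3.134) = 0.34
  grad(y) = 16.4004, v = y - alpha*grad = -0.4013
  prox(v) = soft_thresh(-0.4013, 0.0913) = -0.31
Iteration 3: beta = 0.5, y = -0.31 + 0.5*(-0.31 - 1.0385) = -0.9842
  grad(y) = 3.158, v = y - alpha*grad = -1.1269
  prox(v) = soft_thresh(-1.1269, 0.0913) = -1.0356
Iteration 4: beta = 0.6, y = -1.0356 + 0.6*(-1.0356 + 0.31) = -1.471
  grad(y) = -1.7104, v = y - alpha*grad = -1.3937
  prox(v) = soft_thresh(-1.3937, 0.0913) = -1.3024
f(x_4) = 5*(-1.3024)^2 + 13*(-1.3024) + 2.02*|-1.3024| = -5.8191


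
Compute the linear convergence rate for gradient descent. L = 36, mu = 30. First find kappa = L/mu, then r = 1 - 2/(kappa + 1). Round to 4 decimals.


Step 1: Compute the condition number.
kappa = L/mu = 36/30 = 1.2
Step 2: Compute the convergence rate.
r = 1 - 2/(kappa + 1) = 1 - 2*mu/(L + mu) = (L - mu)/(L + mu) = 6/66 = 0.0909


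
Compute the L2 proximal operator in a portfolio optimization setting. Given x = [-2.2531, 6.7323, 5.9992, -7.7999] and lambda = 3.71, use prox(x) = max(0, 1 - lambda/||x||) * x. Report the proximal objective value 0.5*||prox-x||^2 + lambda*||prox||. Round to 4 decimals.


Step 1: Compute ||x||.
||x|| = 12.1338
Step 2: Compute scaling factor.
scale = max(0, 1 - 3.71/12.1338) = 0.6942
Step 3: prox(x) = [-1.5642, 4.6738, 4.1649, -5.415]
||prox(x)|| = 8.4238
Step 4: Proximal objective.
0.5*||prox-x||^2 = 6.8821
lambda*||prox|| = 31.2523
Total = 38.1344


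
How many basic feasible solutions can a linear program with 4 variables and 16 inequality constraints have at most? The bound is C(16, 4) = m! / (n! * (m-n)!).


Each vertex corresponds to some choice of n active constraints out of m, so the number of vertices is at most C(m, n) = m! / (n!(m-n)!).
m = 16, n = 4
Numerator: 16 * 15 * 14 * 13
Denominator: 4! = 24
C(16, 4) = 1820


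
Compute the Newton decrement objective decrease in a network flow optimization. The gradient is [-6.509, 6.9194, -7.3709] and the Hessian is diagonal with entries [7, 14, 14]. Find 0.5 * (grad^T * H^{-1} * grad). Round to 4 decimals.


Step 1: H is diagonal, so H^(-1) * g = [-0.9299, 0.4942, -0.5265].
Step 2: g^T H^(-1) g = sum_i g_i^2 / H_ii
  = (-6.509)^2/7 + (6.9194)^2/14 + (-7.3709)^2/14
  = 6.0524 + 3.4199 + 3.8807 = 13.353
Step 3: Objective decrease = 0.5 * g^T H^(-1) g = 6.6765


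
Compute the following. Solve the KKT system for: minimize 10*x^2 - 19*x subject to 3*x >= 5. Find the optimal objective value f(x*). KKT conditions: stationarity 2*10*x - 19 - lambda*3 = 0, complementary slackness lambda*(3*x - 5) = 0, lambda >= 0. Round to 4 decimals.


Step 1: Try lambda = 0 (constraint inactive).
x_unc = 19/(2*10) = 0.95
Check: 3*0.95 = 2.85 < 5 -- violated!
Step 2: Constraint must be active: 3*x = 5
x* = 5/3 = 1.6667 (rounded; the exact value 5/3 is used below)
lambda = (2*10*(5/3) - 19)/3 = 4.7778
Step 3: Compute optimal value.
f(x*) = 10*(5/3)^2 - 19*(5/3) = -3.8889


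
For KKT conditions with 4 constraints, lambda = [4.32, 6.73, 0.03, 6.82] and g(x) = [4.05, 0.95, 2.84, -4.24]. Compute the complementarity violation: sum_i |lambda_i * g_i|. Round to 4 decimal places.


KKT complementary slackness check:
lambda_1 * g_1 = 4.32 * 4.05 = 17.496
lambda_2 * g_2 = 6.73 * 0.95 = 6.3935
lambda_3 * g_3 = 0.03 * 2.84 = 0.0852
lambda_4 * g_4 = 6.82 * -4.24 = -28.9168
Total violation = 17.496 + 6.3935 + 0.0852 + 28.9168 = 52.8915


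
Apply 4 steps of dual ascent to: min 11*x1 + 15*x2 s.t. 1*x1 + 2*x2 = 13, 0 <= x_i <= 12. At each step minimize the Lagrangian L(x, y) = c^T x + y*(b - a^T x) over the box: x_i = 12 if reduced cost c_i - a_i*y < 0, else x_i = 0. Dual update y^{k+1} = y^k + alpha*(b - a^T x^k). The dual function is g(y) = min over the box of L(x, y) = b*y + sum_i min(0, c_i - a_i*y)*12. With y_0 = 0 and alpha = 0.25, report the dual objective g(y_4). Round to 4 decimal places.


Dual ascent for LP: min 11*x1 + 15*x2, 1*x1 + 2*x2 = 13, 0 <= x_i <= 12
Step 1: y^k = 0.0, reduced costs: (11.0, 15.0)
  x^k = (0.0, 0.0), subgradient = b - a^T x = 13.0
  y^{k+1} = 0.0 + 0.25*13.0 = 3.25
Step 2: y^k = 3.25, reduced costs: (7.75, 8.5)
  x^k = (0.0, 0.0), subgradient = b - a^T x = 13.0
  y^{k+1} = 3.25 + 0.25*13.0 = 6.5
Step 3: y^k = 6.5, reduced costs: (4.5, 2.0)
  x^k = (0.0, 0.0), subgradient = b - a^T x = 13.0
  y^{k+1} = 6.5 + 0.25*13.0 = 9.75
Step 4: y^k = 9.75, reduced costs: (1.25, -4.5)
  x^k = (0.0, 12.0), subgradient = b - a^T x = -11.0
  y^{k+1} = 9.75 + 0.25*-11.0 = 7.0
Dual objective at y_4 = 7.0: reduced costs (4.0, 1.0), box minimizer x = (0.0, 0.0)
g(y_4) = b*y + (c1 - a1*y)*x1 + (c2 - a2*y)*x2 = 13*7.0 + 4.0*0.0 + 1.0*0.0 = 91.0 + 0.0 + 0.0 = 91.0


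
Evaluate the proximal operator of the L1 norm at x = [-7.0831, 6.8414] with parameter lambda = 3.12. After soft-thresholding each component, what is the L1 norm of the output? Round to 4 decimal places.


Soft-thresholding with lambda = 3.12:
prox(-7.0831) = sign(-7.0831)*max(|-7.0831| - 3.12, 0) = -3.9631
prox(6.8414) = sign(6.8414)*max(|6.8414| - 3.12, 0) = 3.7214
prox(x) = [-3.9631, 3.7214]
||prox(x)||_1 = 3.9631 + 3.7214 = 7.6845


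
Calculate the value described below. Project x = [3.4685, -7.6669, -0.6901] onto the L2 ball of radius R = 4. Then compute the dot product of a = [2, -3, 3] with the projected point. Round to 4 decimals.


Step 1: Compute ||x|| (intermediates to 6 decimals).
||x|| = sqrt(3.4685^2 + (-7.6669)^2 + (-0.6901)^2) = 8.443227
Step 2: Project.
Since ||x|| > R, scale = R/||x|| = 4/8.443227 = 0.473753, proj(x) = scale * x
proj(x) = [1.643212, -3.632217, -0.326937]
Step 3: Dot product.
a^T * proj(x) = 2*1.643212 - 3*(-3.632217) + 3*(-0.326937) = 13.2023


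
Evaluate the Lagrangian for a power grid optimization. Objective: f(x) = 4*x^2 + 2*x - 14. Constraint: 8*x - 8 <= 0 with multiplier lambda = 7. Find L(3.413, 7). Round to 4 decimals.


Step 1: Evaluate f(x).
f(3.413) = 4*3.413^2 + 2*3.413 - 14 = 39.4203
Step 2: Evaluate g(x).
g(3.413) = 8*3.413 - 8 = 19.304
Step 3: Compute Lagrangian.
L = 39.4203 + 7*19.304 = 174.5483


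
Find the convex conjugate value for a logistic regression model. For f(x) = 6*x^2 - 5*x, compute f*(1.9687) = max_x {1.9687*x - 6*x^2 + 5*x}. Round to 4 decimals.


f*(y) = sup_x {y*x - a*x^2 - b*x} = sup_x {(y-b)*x - a*x^2}
FOC: (y - b) - 2a*x = 0 => x* = (y - b)/(2a)
x* = (1.9687 + 5)/(2*6) = 0.5807
f*(1.9687) = (y-b)^2/(4a) = (1.9687 + 5)^2/(4*6)
= 48.5628/24 = 2.0234


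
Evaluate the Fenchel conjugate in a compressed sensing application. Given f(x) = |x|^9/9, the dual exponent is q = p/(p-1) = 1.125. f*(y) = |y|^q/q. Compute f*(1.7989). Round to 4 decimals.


The conjugate exponent q satisfies 1/p + 1/q = 1.
p = 9, so q = 9/(9 - 1) = 1.125
|y|^q = 1.7989^1.125 = 1.9359
f*(1.7989) = 1.9359 / 1.125 = 1.7208


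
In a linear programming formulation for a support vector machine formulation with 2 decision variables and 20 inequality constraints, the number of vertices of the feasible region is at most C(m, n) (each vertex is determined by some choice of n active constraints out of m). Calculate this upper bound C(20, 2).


Each vertex corresponds to some choice of n active constraints out of m, so the number of vertices is at most C(m, n) = m! / (n!(m-n)!).
m = 20, n = 2
Numerator: 20 * 19
Denominator: 2! = 2
C(20, 2) = 190


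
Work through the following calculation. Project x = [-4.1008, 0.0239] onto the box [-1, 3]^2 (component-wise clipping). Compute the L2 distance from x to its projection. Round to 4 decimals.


Project each component onto [-1, 3].
clip(-4.1008) = -1.0, clip(0.0239) = 0.0239
Projection = [-1.0, 0.0239]
Squared diffs: [9.615, 0.0]
Distance = sqrt(9.615) = 3.1008


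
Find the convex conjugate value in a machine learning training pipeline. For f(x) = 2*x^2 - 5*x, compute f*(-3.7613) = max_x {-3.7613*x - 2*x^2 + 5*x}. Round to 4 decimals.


f*(y) = sup_x {y*x - a*x^2 - b*x} = sup_x {(y-b)*x - a*x^2}
FOC: (y - b) - 2a*x = 0 => x* = (y - b)/(2a)
x* = (-3.7613 + 5)/(2*2) = 0.3097
f*(-3.7613) = (y-b)^2/(4a) = (-3.7613 + 5)^2/(4*2)
= 1.5344/8 = 0.1918


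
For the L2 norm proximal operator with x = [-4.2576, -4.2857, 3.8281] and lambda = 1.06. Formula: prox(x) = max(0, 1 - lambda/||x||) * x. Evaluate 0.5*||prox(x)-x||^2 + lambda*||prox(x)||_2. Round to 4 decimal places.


Step 1: Compute ||x||.
||x|| = 7.1518
Step 2: Compute scaling factor.
scale = max(0, 1 - 1.06/7.1518) = 0.8518
Step 3: prox(x) = [-3.6266, -3.6505, 3.2607]
||prox(x)|| = 6.0918
Step 4: Proximal objective.
0.5*||prox-x||^2 = 0.5618
lambda*||prox|| = 6.4573
Total = 7.0191


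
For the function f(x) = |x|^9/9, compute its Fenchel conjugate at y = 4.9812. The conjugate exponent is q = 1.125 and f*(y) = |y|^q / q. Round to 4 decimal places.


The conjugate exponent q satisfies 1/p + 1/q = 1.
p = 9, so q = 9/(9 - 1) = 1.125
|y|^q = 4.9812^1.125 = 6.0884
f*(4.9812) = 6.0884 / 1.125 = 5.4119


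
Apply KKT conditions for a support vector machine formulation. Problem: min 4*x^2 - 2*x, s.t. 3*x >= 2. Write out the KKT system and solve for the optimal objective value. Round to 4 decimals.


Step 1: Try lambda = 0 (constraint inactive).
x_unc = 2/(2*4) = 0.25
Check: 3*0.25 = 0.75 < 2 -- violated!
Step 2: Constraint must be active: 3*x = 2
x* = 2/3 = 0.6667 (rounded; the exact value 2/3 is used below)
lambda = (2*4*(2/3) - 2)/3 = 1.1111
Step 3: Compute optimal value.
f(x*) = 4*(2/3)^2 - 2*(2/3) = 0.4444


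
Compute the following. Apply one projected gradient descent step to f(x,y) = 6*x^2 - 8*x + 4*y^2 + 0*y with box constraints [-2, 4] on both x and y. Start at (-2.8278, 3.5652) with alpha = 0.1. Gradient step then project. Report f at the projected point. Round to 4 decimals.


Step 1: Compute gradient at (-2.8278, 3.5652).
grad_x = 2*6*-2.8278 - 8 = -41.9336
grad_y = 2*4*3.5652 + 0 = 28.5216
Step 2: Gradient step.
x_raw = -2.8278 - 0.1*-41.9336 = 1.3656
y_raw = 3.5652 - 0.1*28.5216 = 0.713
Step 3: Project onto [-2, 4].
x_proj = clip(1.3656) = 1.3656
y_proj = clip(0.713) = 0.713
Step 4: Evaluate f.
f(1.3656, 0.713) = 2.2977


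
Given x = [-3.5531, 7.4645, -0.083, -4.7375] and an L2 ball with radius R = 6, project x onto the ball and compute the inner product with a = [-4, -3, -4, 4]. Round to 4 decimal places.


Step 1: Compute ||x|| (intermediates to 6 decimals).
||x|| = sqrt((-3.5531)^2 + 7.4645^2 + (-0.083)^2 + (-4.7375)^2) = 9.528593
Step 2: Project.
Since ||x|| > R, scale = R/||x|| = 6/9.528593 = 0.629684, proj(x) = scale * x
proj(x) = [-2.23733, 4.700276, -0.052264, -2.983128]
Step 3: Dot product.
a^T * proj(x) = -4*(-2.23733) - 3*4.700276 - 4*(-0.052264) + 4*(-2.983128) = -16.875


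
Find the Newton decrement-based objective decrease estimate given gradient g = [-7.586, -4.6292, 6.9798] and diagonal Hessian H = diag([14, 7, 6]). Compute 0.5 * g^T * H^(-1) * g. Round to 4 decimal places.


Step 1: H is diagonal, so H^(-1) * g = [-0.5419, -0.6613, 1.1633].
Step 2: g^T H^(-1) g = sum_i g_i^2 / H_ii
  = (-7.586)^2/14 + (-4.6292)^2/7 + (6.9798)^2/6
  = 4.1105 + 3.0614 + 8.1196 = 15.2915
Step 3: Objective decrease = 0.5 * g^T H^(-1) g = 7.6457


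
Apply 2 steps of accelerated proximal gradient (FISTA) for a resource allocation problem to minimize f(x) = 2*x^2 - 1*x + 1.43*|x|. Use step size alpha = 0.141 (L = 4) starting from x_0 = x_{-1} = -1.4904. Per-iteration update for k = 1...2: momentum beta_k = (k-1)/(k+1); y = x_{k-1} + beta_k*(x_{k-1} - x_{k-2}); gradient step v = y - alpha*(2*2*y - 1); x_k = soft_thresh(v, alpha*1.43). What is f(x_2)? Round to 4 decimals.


FISTA on f(x) = 2*x^2 - 1*x + 1.43*|x|
L = 4, alpha = 0.141
Iteration 1: beta = 0.0, y = -1.4904 + 0.0*(-1.4904 + 1.4904) = -1.4904
  grad(y) = -6.9616, v = y - alpha*grad = -0.5088
  prox(v) = soft_thresh(-0.5088, 0.2016) = -0.3072
Iteration 2: beta = 0.3333, y = -0.3072 + 0.3333*(-0.3072 + 1.4904) = 0.0872
  grad(y) = -0.6511, v = y - alpha*grad = 0.179
  prox(v) = soft_thresh(0.179, 0.2016) = 0.0
f(x_2) = 2*0.0^2 - 1*0.0 + 1.43*|0.0| = 0.0


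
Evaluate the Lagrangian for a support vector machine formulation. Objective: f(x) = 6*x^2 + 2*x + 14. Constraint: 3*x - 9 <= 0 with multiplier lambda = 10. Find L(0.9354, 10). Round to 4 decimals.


Step 1: Evaluate f(x).
f(0.9354) = 6*0.9354^2 + 2*0.9354 + 14 = 21.1206
Step 2: Evaluate g(x).
g(0.9354) = 3*0.9354 - 9 = -6.1938
Step 3: Compute Lagrangian.
L = 21.1206 + 10*-6.1938 = -40.8174


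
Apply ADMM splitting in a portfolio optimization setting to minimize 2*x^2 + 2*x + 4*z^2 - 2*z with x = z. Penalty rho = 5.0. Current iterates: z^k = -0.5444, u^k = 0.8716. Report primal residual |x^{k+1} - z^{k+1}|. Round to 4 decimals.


ADMM iteration with rho = 5.0, z^k = -0.5444, u^k = 0.8716
Step 1: x-update.
Minimize 2*x^2 + 2*x + (5.0/2)*(x + 0.5444 + 0.8716)^2
FOC: (2*2 + 5.0)*x = -2 + 5.0*(-0.5444 - 0.8716)
x^{k+1} = -1.0089
Step 2: z-update.
Minimize 4*z^2 - 2*z + (5.0/2)*(-1.0089 - z + 0.8716)^2
FOC: (2*4 + 5.0)*z = 2 + 5.0*(-1.0089 + 0.8716)
z^{k+1} = 0.101
Step 3: u-update.
u^{k+1} = 0.8716 - 1.0089 - 0.101 = -0.2383
Step 4: Primal residual = |-1.0089 - 0.101| = 1.1099


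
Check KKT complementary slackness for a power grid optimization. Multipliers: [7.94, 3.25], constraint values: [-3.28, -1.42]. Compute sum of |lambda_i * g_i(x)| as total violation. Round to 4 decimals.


KKT complementary slackness check:
lambda_1 * g_1 = 7.94 * -3.28 = -26.0432
lambda_2 * g_2 = 3.25 * -1.42 = -4.615
Total violation = 26.0432 + 4.615 = 30.6582


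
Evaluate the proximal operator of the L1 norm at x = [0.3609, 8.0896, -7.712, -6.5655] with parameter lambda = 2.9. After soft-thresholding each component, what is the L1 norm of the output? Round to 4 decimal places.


Soft-thresholding with lambda = 2.9:
prox(0.3609) = sign(0.3609)*max(|0.3609| - 2.9, 0) = 0.0
prox(8.0896) = sign(8.0896)*max(|8.0896| - 2.9, 0) = 5.1896
prox(-7.712) = sign(-7.712)*max(|-7.712| - 2.9, 0) = -4.812
prox(-6.5655) = sign(-6.5655)*max(|-6.5655| - 2.9, 0) = -3.6655
prox(x) = [0.0, 5.1896, -4.812, -3.6655]
||prox(x)||_1 = 0.0 + 5.1896 + 4.812 + 3.6655 = 13.6671


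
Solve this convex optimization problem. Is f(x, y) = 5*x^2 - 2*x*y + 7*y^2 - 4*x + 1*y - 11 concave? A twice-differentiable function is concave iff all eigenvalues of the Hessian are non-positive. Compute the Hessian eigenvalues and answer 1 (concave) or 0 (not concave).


The Hessian of f(x,y) = 5*x^2 - 2*x*y + 7*y^2 - 4*x + 1*y - 11 is:
H = [[10, -2], [-2, 14]]
Trace = 10 + 14 = 24
Determinant = 10*14 - (-2)^2 = 136
Discriminant = (24)^2 - 4*136 = 32.0
Eigenvalues: lambda_1 = 9.1716, lambda_2 = 14.8284
The function is not concave.

0


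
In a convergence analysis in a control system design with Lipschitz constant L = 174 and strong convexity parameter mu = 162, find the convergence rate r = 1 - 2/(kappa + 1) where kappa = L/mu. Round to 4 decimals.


Step 1: Compute the condition number.
kappa = L/mu = 174/162 = 1.0741
Step 2: Compute the convergence rate.
r = 1 - 2/(kappa + 1) = 1 - 2*mu/(L + mu) = (L - mu)/(L + mu) = 12/336 = 0.0357


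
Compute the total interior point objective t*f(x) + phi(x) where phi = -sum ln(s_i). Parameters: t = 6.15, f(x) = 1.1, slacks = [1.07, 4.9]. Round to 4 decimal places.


Step 1: Compute log-barrier.
ln values: [0.0677, 1.5892]
phi = -(0.0677 + 1.5892) = -1.6569
Step 2: Compute augmented objective.
t*f(x) = 6.15*1.1 = 6.765
Total = 6.765 - 1.6569 = 5.1081


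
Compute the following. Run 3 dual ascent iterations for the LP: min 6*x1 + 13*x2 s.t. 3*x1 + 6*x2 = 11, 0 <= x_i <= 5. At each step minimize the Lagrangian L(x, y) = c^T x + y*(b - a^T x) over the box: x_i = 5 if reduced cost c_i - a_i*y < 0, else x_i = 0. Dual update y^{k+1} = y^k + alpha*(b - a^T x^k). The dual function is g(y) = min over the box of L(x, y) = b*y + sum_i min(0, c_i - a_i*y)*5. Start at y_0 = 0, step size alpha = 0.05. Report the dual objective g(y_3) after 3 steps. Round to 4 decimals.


Dual ascent for LP: min 6*x1 + 13*x2, 3*x1 + 6*x2 = 11, 0 <= x_i <= 5
Step 1: y^k = 0.0, reduced costs: (6.0, 13.0)
  x^k = (0.0, 0.0), subgradient = b - a^T x = 11.0
  y^{k+1} = 0.0 + 0.05*11.0 = 0.55
Step 2: y^k = 0.55, reduced costs: (4.35, 9.7)
  x^k = (0.0, 0.0), subgradient = b - a^T x = 11.0
  y^{k+1} = 0.55 + 0.05*11.0 = 1.1
Step 3: y^k = 1.1, reduced costs: (2.7, 6.4)
  x^k = (0.0, 0.0), subgradient = b - a^T x = 11.0
  y^{k+1} = 1.1 + 0.05*11.0 = 1.65
Dual objective at y_3 = 1.65: reduced costs (1.05, 3.1), box minimizer x = (0.0, 0.0)
g(y_3) = b*y + (c1 - a1*y)*x1 + (c2 - a2*y)*x2 = 11*1.65 + 1.05*0.0 + 3.1*0.0 = 18.15 + 0.0 + 0.0 = 18.15


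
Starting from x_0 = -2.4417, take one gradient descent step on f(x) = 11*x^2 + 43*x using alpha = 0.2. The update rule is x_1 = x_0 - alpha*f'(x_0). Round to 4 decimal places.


We compute the gradient at x_0 and apply the update.
f'(x) = 22*x + 43
f'(-2.4417) = 22*-2.4417 + 43 = -10.7174
x_1 = -2.4417 - 0.2*-10.7174 = -0.2982


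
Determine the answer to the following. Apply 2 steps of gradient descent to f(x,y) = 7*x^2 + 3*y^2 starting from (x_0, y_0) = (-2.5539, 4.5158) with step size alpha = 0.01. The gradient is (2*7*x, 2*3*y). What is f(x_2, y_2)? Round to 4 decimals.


Gradient descent on f(x,y) = 7*x^2 + 3*y^2.
Starting point: (-2.5539, 4.5158), alpha = 0.01
Step 1: grad_x = 2*7*-2.5539 = -35.7546, grad_y = 2*3*4.5158 = 27.0948
  x_1 = -2.5539 - 0.01*-35.7546 = -2.1964
  y_1 = 4.5158 - 0.01*27.0948 = 4.2449
Step 2: grad_x = 2*7*-2.1964 = -30.749, grad_y = 2*3*4.2449 = 25.4691
  x_2 = -2.1964 - 0.01*-30.749 = -1.8889
  y_2 = 4.2449 - 0.01*25.4691 = 3.9902
f(-1.8889, 3.9902) = 7*(-1.8889)^2 + 3*3.9902^2 = 72.7388


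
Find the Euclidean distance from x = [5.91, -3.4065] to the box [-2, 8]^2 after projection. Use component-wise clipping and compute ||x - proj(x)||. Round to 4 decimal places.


Project each component onto [-2, 8].
clip(5.91) = 5.91, clip(-3.4065) = -2.0
Projection = [5.91, -2.0]
Squared diffs: [0.0, 1.9782]
Distance = sqrt(1.9782) = 1.4065


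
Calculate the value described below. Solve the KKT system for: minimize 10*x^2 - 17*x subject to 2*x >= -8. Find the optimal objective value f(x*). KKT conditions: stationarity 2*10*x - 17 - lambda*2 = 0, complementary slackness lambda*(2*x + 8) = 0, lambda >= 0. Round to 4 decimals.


Step 1: Try lambda = 0 (constraint inactive).
Stationarity: 2*10*x - 17 = 0
x* = 17/(2*10) = 0.85
Check constraint: 2*0.85 = 1.7 >= -8 -- satisfied.
Step 2: Compute optimal value.
f(x*) = 10*0.85^2 - 17*0.85 = -7.225


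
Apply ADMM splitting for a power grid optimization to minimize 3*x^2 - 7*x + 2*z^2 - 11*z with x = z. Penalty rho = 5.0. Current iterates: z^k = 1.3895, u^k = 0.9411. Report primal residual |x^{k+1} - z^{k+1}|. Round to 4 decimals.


ADMM iteration with rho = 5.0, z^k = 1.3895, u^k = 0.9411
Step 1: x-update.
Minimize 3*x^2 - 7*x + (5.0/2)*(x - 1.3895 + 0.9411)^2
FOC: (2*3 + 5.0)*x = 7 + 5.0*(1.3895 - 0.9411)
x^{k+1} = 0.8402
Step 2: z-update.
Minimize 2*z^2 - 11*z + (5.0/2)*(0.8402 - z + 0.9411)^2
FOC: (2*2 + 5.0)*z = 11 + 5.0*(0.8402 + 0.9411)
z^{k+1} = 2.2118
Step 3: u-update.
u^{k+1} = 0.9411 + 0.8402 - 2.2118 = -0.4305
Step 4: Primal residual = |0.8402 - 2.2118| = 1.3716


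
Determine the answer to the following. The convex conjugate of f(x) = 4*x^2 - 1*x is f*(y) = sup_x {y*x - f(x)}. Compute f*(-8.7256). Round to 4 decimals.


f*(y) = sup_x {y*x - a*x^2 - b*x} = sup_x {(y-b)*x - a*x^2}
FOC: (y - b) - 2a*x = 0 => x* = (y - b)/(2a)
x* = (-8.7256 + 1)/(2*4) = -0.9657
f*(-8.7256) = (y-b)^2/(4a) = (-8.7256 + 1)^2/(4*4)
= 59.6849/16 = 3.7303


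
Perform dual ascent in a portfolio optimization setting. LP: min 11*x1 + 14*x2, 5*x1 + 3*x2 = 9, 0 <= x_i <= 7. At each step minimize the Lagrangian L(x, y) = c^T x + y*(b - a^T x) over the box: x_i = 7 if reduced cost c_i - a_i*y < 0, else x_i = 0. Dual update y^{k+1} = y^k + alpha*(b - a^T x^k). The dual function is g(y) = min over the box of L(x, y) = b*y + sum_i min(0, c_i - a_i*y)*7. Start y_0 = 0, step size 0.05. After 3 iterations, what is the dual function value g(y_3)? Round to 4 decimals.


Dual ascent for LP: min 11*x1 + 14*x2, 5*x1 + 3*x2 = 9, 0 <= x_i <= 7
Step 1: y^k = 0.0, reduced costs: (11.0, 14.0)
  x^k = (0.0, 0.0), subgradient = b - a^T x = 9.0
  y^{k+1} = 0.0 + 0.05*9.0 = 0.45
Step 2: y^k = 0.45, reduced costs: (8.75, 12.65)
  x^k = (0.0, 0.0), subgradient = b - a^T x = 9.0
  y^{k+1} = 0.45 + 0.05*9.0 = 0.9
Step 3: y^k = 0.9, reduced costs: (6.5, 11.3)
  x^k = (0.0, 0.0), subgradient = b - a^T x = 9.0
  y^{k+1} = 0.9 + 0.05*9.0 = 1.35
Dual objective at y_3 = 1.35: reduced costs (4.25, 9.95), box minimizer x = (0.0, 0.0)
g(y_3) = b*y + (c1 - a1*y)*x1 + (c2 - a2*y)*x2 = 9*1.35 + 4.25*0.0 + 9.95*0.0 = 12.15 + 0.0 + 0.0 = 12.15


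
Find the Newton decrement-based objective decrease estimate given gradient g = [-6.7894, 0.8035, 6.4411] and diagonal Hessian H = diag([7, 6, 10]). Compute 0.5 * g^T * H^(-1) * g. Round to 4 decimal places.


Step 1: H is diagonal, so H^(-1) * g = [-0.9699, 0.1339, 0.6441].
Step 2: g^T H^(-1) g = sum_i g_i^2 / H_ii
  = (-6.7894)^2/7 + (0.8035)^2/6 + (6.4411)^2/10
  = 6.5851 + 0.1076 + 4.1488 = 10.8415
Step 3: Objective decrease = 0.5 * g^T H^(-1) g = 5.4208


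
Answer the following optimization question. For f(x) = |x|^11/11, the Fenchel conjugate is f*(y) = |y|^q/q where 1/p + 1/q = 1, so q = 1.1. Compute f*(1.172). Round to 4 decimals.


The conjugate exponent q satisfies 1/p + 1/q = 1.
p = 11, so q = 11/(11 - 1) = 1.1
|y|^q = 1.172^1.1 = 1.1907
f*(1.172) = 1.1907 / 1.1 = 1.0825


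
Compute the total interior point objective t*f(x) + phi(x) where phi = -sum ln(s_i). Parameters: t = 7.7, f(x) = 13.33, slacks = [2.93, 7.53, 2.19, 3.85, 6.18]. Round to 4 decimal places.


Step 1: Compute log-barrier.
ln values: [1.075, 2.0189, 0.7839, 1.3481, 1.8213]
phi = -(1.075 + 2.0189 + 0.7839 + 1.3481 + 1.8213) = -7.0472
Step 2: Compute augmented objective.
t*f(x) = 7.7*13.33 = 102.641
Total = 102.641 - 7.0472 = 95.5938


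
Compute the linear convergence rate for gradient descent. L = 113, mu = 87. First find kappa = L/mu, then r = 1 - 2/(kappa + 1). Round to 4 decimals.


Step 1: Compute the condition number.
kappa = L/mu = 113/87 = 1.2989
Step 2: Compute the convergence rate.
r = 1 - 2/(kappa + 1) = 1 - 2*mu/(L + mu) = (L - mu)/(L + mu) = 26/200 = 0.13


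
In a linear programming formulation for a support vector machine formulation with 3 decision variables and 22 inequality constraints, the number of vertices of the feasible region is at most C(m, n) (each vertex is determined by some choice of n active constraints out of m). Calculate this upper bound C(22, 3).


Each vertex corresponds to some choice of n active constraints out of m, so the number of vertices is at most C(m, n) = m! / (n!(m-n)!).
m = 22, n = 3
Numerator: 22 * 21 * 20
Denominator: 3! = 6
C(22, 3) = 1540


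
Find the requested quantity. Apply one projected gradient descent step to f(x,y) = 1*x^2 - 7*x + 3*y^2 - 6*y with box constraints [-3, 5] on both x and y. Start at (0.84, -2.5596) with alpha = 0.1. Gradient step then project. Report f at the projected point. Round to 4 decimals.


Step 1: Compute gradient at (0.84, -2.5596).
grad_x = 2*1*0.84 - 7 = -5.32
grad_y = 2*3*-2.5596 - 6 = -21.3576
Step 2: Gradient step.
x_raw = 0.84 - 0.1*-5.32 = 1.372
y_raw = -2.5596 - 0.1*-21.3576 = -0.4238
Step 3: Project onto [-3, 5].
x_proj = clip(1.372) = 1.372
y_proj = clip(-0.4238) = -0.4238
Step 4: Evaluate f.
f(1.372, -0.4238) = -4.6397


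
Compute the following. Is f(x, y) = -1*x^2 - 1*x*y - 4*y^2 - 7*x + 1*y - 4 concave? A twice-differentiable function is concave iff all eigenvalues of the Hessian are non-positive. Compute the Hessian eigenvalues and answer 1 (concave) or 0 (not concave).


The Hessian of f(x,y) = -1*x^2 - 1*x*y - 4*y^2 - 7*x + 1*y - 4 is:
H = [[-2, -1], [-1, -8]]
Trace = -2 - 8 = -10
Determinant = -2*-8 - (-1)^2 = 15
Discriminant = (-10)^2 - 4*15 = 40.0
Eigenvalues: lambda_1 = -8.1623, lambda_2 = -1.8377
The function is concave.

1


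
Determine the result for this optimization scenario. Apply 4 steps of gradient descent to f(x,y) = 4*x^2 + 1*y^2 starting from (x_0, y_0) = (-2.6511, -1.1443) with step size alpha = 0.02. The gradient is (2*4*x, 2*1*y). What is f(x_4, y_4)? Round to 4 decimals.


Gradient descent on f(x,y) = 4*x^2 + 1*y^2.
Starting point: (-2.6511, -1.1443), alpha = 0.02
Step 1: grad_x = 2*4*-2.6511 = -21.2088, grad_y = 2*1*-1.1443 = -2.2886
  x_1 = -2.6511 - 0.02*-21.2088 = -2.2269
  y_1 = -1.1443 - 0.02*-2.2886 = -1.0985
Step 2: grad_x = 2*4*-2.2269 = -17.8154, grad_y = 2*1*-1.0985 = -2.1971
  x_2 = -2.2269 - 0.02*-17.8154 = -1.8706
  y_2 = -1.0985 - 0.02*-2.1971 = -1.0546
Step 3: grad_x = 2*4*-1.8706 = -14.9649, grad_y = 2*1*-1.0546 = -2.1092
  x_3 = -1.8706 - 0.02*-14.9649 = -1.5713
  y_3 = -1.0546 - 0.02*-2.1092 = -1.0124
Step 4: grad_x = 2*4*-1.5713 = -12.5705, grad_y = 2*1*-1.0124 = -2.0248
  x_4 = -1.5713 - 0.02*-12.5705 = -1.3199
  y_4 = -1.0124 - 0.02*-2.0248 = -0.9719
f(-1.3199, -0.9719) = 4*(-1.3199)^2 + 1*(-0.9719)^2 = 7.9132
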